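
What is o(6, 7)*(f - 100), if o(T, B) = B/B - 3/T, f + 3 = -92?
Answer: -195/2 ≈ -97.500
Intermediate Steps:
f = -95 (f = -3 - 92 = -95)
o(T, B) = 1 - 3/T
o(6, 7)*(f - 100) = ((-3 + 6)/6)*(-95 - 100) = ((⅙)*3)*(-195) = (½)*(-195) = -195/2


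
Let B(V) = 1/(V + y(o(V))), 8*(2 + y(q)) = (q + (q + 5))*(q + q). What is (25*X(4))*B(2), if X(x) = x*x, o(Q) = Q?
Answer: 800/9 ≈ 88.889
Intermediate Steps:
X(x) = x**2
y(q) = -2 + q*(5 + 2*q)/4 (y(q) = -2 + ((q + (q + 5))*(q + q))/8 = -2 + ((q + (5 + q))*(2*q))/8 = -2 + ((5 + 2*q)*(2*q))/8 = -2 + (2*q*(5 + 2*q))/8 = -2 + q*(5 + 2*q)/4)
B(V) = 1/(-2 + V**2/2 + 9*V/4) (B(V) = 1/(V + (-2 + V**2/2 + 5*V/4)) = 1/(-2 + V**2/2 + 9*V/4))
(25*X(4))*B(2) = (25*4**2)*(4/(-8 + 2*2**2 + 9*2)) = (25*16)*(4/(-8 + 2*4 + 18)) = 400*(4/(-8 + 8 + 18)) = 400*(4/18) = 400*(4*(1/18)) = 400*(2/9) = 800/9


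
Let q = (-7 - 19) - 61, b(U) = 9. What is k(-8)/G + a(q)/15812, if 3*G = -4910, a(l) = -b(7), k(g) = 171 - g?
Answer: -4267617/38818460 ≈ -0.10994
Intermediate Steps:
q = -87 (q = -26 - 61 = -87)
a(l) = -9 (a(l) = -1*9 = -9)
G = -4910/3 (G = (⅓)*(-4910) = -4910/3 ≈ -1636.7)
k(-8)/G + a(q)/15812 = (171 - 1*(-8))/(-4910/3) - 9/15812 = (171 + 8)*(-3/4910) - 9*1/15812 = 179*(-3/4910) - 9/15812 = -537/4910 - 9/15812 = -4267617/38818460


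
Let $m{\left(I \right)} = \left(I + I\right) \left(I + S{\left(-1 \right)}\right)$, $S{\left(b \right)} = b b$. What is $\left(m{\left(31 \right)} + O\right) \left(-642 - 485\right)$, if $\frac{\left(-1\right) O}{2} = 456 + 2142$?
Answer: $3619924$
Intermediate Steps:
$S{\left(b \right)} = b^{2}$
$O = -5196$ ($O = - 2 \left(456 + 2142\right) = \left(-2\right) 2598 = -5196$)
$m{\left(I \right)} = 2 I \left(1 + I\right)$ ($m{\left(I \right)} = \left(I + I\right) \left(I + \left(-1\right)^{2}\right) = 2 I \left(I + 1\right) = 2 I \left(1 + I\right)$)
$\left(m{\left(31 \right)} + O\right) \left(-642 - 485\right) = \left(2 \cdot 31 \left(1 + 31\right) - 5196\right) \left(-642 - 485\right) = \left(2 \cdot 31 \cdot 32 - 5196\right) \left(-1127\right) = \left(1984 - 5196\right) \left(-1127\right) = \left(-3212\right) \left(-1127\right) = 3619924$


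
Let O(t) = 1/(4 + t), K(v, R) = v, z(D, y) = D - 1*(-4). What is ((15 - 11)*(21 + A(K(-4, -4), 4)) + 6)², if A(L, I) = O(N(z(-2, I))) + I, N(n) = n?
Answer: 102400/9 ≈ 11378.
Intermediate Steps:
z(D, y) = 4 + D (z(D, y) = D + 4 = 4 + D)
A(L, I) = ⅙ + I (A(L, I) = 1/(4 + (4 - 2)) + I = 1/(4 + 2) + I = 1/6 + I = ⅙ + I)
((15 - 11)*(21 + A(K(-4, -4), 4)) + 6)² = ((15 - 11)*(21 + (⅙ + 4)) + 6)² = (4*(21 + 25/6) + 6)² = (4*(151/6) + 6)² = (302/3 + 6)² = (320/3)² = 102400/9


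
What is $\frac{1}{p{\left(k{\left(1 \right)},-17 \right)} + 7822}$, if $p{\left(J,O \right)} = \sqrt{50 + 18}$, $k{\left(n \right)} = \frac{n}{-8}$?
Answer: $\frac{3911}{30591808} - \frac{\sqrt{17}}{30591808} \approx 0.00012771$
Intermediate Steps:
$k{\left(n \right)} = - \frac{n}{8}$ ($k{\left(n \right)} = n \left(- \frac{1}{8}\right) = - \frac{n}{8}$)
$p{\left(J,O \right)} = 2 \sqrt{17}$ ($p{\left(J,O \right)} = \sqrt{68} = 2 \sqrt{17}$)
$\frac{1}{p{\left(k{\left(1 \right)},-17 \right)} + 7822} = \frac{1}{2 \sqrt{17} + 7822} = \frac{1}{7822 + 2 \sqrt{17}}$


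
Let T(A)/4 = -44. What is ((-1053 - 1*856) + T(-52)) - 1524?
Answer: -3609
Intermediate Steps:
T(A) = -176 (T(A) = 4*(-44) = -176)
((-1053 - 1*856) + T(-52)) - 1524 = ((-1053 - 1*856) - 176) - 1524 = ((-1053 - 856) - 176) - 1524 = (-1909 - 176) - 1524 = -2085 - 1524 = -3609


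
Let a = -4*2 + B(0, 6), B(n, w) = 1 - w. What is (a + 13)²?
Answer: 0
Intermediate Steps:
a = -13 (a = -4*2 + (1 - 1*6) = -8 + (1 - 6) = -8 - 5 = -13)
(a + 13)² = (-13 + 13)² = 0² = 0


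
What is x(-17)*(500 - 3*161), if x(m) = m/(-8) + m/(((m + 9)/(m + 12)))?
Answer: -289/2 ≈ -144.50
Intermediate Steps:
x(m) = -m/8 + m*(12 + m)/(9 + m) (x(m) = m*(-⅛) + m/(((9 + m)/(12 + m))) = -m/8 + m/(((9 + m)/(12 + m))) = -m/8 + m*((12 + m)/(9 + m)) = -m/8 + m*(12 + m)/(9 + m))
x(-17)*(500 - 3*161) = ((⅛)*(-17)*(87 + 7*(-17))/(9 - 17))*(500 - 3*161) = ((⅛)*(-17)*(87 - 119)/(-8))*(500 - 483) = ((⅛)*(-17)*(-⅛)*(-32))*17 = -17/2*17 = -289/2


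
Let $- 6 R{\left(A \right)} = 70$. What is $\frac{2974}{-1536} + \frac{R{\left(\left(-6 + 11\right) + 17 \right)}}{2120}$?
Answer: $- \frac{26345}{13568} \approx -1.9417$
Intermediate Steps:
$R{\left(A \right)} = - \frac{35}{3}$ ($R{\left(A \right)} = \left(- \frac{1}{6}\right) 70 = - \frac{35}{3}$)
$\frac{2974}{-1536} + \frac{R{\left(\left(-6 + 11\right) + 17 \right)}}{2120} = \frac{2974}{-1536} - \frac{35}{3 \cdot 2120} = 2974 \left(- \frac{1}{1536}\right) - \frac{7}{1272} = - \frac{1487}{768} - \frac{7}{1272} = - \frac{26345}{13568}$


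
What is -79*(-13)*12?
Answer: 12324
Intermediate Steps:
-79*(-13)*12 = 1027*12 = 12324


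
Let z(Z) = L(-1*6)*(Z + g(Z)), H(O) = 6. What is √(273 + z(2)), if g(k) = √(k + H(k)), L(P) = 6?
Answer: √(285 + 12*√2) ≈ 17.377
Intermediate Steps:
g(k) = √(6 + k) (g(k) = √(k + 6) = √(6 + k))
z(Z) = 6*Z + 6*√(6 + Z) (z(Z) = 6*(Z + √(6 + Z)) = 6*Z + 6*√(6 + Z))
√(273 + z(2)) = √(273 + (6*2 + 6*√(6 + 2))) = √(273 + (12 + 6*√8)) = √(273 + (12 + 6*(2*√2))) = √(273 + (12 + 12*√2)) = √(285 + 12*√2)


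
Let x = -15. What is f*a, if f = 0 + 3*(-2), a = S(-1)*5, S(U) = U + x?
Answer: 480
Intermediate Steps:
S(U) = -15 + U (S(U) = U - 15 = -15 + U)
a = -80 (a = (-15 - 1)*5 = -16*5 = -80)
f = -6 (f = 0 - 6 = -6)
f*a = -6*(-80) = 480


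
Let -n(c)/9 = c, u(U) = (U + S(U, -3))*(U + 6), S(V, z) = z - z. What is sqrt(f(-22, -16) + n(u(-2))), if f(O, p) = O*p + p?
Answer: 2*sqrt(102) ≈ 20.199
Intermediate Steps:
S(V, z) = 0
u(U) = U*(6 + U) (u(U) = (U + 0)*(U + 6) = U*(6 + U))
f(O, p) = p + O*p
n(c) = -9*c
sqrt(f(-22, -16) + n(u(-2))) = sqrt(-16*(1 - 22) - (-18)*(6 - 2)) = sqrt(-16*(-21) - (-18)*4) = sqrt(336 - 9*(-8)) = sqrt(336 + 72) = sqrt(408) = 2*sqrt(102)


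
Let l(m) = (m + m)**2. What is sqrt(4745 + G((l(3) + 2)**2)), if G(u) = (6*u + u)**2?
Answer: sqrt(102176409) ≈ 10108.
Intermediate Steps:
l(m) = 4*m**2 (l(m) = (2*m)**2 = 4*m**2)
G(u) = 49*u**2 (G(u) = (7*u)**2 = 49*u**2)
sqrt(4745 + G((l(3) + 2)**2)) = sqrt(4745 + 49*((4*3**2 + 2)**2)**2) = sqrt(4745 + 49*((4*9 + 2)**2)**2) = sqrt(4745 + 49*((36 + 2)**2)**2) = sqrt(4745 + 49*(38**2)**2) = sqrt(4745 + 49*1444**2) = sqrt(4745 + 49*2085136) = sqrt(4745 + 102171664) = sqrt(102176409)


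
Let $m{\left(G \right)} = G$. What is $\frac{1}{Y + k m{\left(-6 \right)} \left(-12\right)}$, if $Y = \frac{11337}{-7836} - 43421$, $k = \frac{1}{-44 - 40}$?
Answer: $- \frac{18284}{793951689} \approx -2.3029 \cdot 10^{-5}$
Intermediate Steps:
$k = - \frac{1}{84}$ ($k = \frac{1}{-84} = - \frac{1}{84} \approx -0.011905$)
$Y = - \frac{113419431}{2612}$ ($Y = 11337 \left(- \frac{1}{7836}\right) - 43421 = - \frac{3779}{2612} - 43421 = - \frac{113419431}{2612} \approx -43422.0$)
$\frac{1}{Y + k m{\left(-6 \right)} \left(-12\right)} = \frac{1}{- \frac{113419431}{2612} + \left(- \frac{1}{84}\right) \left(-6\right) \left(-12\right)} = \frac{1}{- \frac{113419431}{2612} + \frac{1}{14} \left(-12\right)} = \frac{1}{- \frac{113419431}{2612} - \frac{6}{7}} = \frac{1}{- \frac{793951689}{18284}} = - \frac{18284}{793951689}$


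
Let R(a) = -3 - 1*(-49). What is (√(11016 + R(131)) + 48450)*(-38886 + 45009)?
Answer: 296659350 + 6123*√11062 ≈ 2.9730e+8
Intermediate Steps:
R(a) = 46 (R(a) = -3 + 49 = 46)
(√(11016 + R(131)) + 48450)*(-38886 + 45009) = (√(11016 + 46) + 48450)*(-38886 + 45009) = (√11062 + 48450)*6123 = (48450 + √11062)*6123 = 296659350 + 6123*√11062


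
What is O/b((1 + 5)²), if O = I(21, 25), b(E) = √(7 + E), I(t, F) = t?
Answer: 21*√43/43 ≈ 3.2025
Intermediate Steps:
O = 21
O/b((1 + 5)²) = 21/(√(7 + (1 + 5)²)) = 21/(√(7 + 6²)) = 21/(√(7 + 36)) = 21/(√43) = 21*(√43/43) = 21*√43/43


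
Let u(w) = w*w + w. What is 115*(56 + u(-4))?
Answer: 7820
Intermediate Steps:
u(w) = w + w² (u(w) = w² + w = w + w²)
115*(56 + u(-4)) = 115*(56 - 4*(1 - 4)) = 115*(56 - 4*(-3)) = 115*(56 + 12) = 115*68 = 7820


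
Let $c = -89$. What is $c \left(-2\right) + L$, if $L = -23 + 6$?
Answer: $161$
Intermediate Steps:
$L = -17$
$c \left(-2\right) + L = \left(-89\right) \left(-2\right) - 17 = 178 - 17 = 161$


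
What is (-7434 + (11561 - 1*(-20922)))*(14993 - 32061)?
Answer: -427536332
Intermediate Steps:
(-7434 + (11561 - 1*(-20922)))*(14993 - 32061) = (-7434 + (11561 + 20922))*(-17068) = (-7434 + 32483)*(-17068) = 25049*(-17068) = -427536332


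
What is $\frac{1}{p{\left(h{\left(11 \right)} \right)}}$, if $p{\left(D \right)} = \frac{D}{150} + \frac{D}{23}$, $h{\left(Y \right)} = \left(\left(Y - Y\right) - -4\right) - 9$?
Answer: $- \frac{690}{173} \approx -3.9884$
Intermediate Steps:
$h{\left(Y \right)} = -5$ ($h{\left(Y \right)} = \left(0 + 4\right) - 9 = 4 - 9 = -5$)
$p{\left(D \right)} = \frac{173 D}{3450}$ ($p{\left(D \right)} = D \frac{1}{150} + D \frac{1}{23} = \frac{D}{150} + \frac{D}{23} = \frac{173 D}{3450}$)
$\frac{1}{p{\left(h{\left(11 \right)} \right)}} = \frac{1}{\frac{173}{3450} \left(-5\right)} = \frac{1}{- \frac{173}{690}} = - \frac{690}{173}$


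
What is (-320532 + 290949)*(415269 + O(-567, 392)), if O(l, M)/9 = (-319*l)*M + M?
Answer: -18889891575003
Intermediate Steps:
O(l, M) = 9*M - 2871*M*l (O(l, M) = 9*((-319*l)*M + M) = 9*(-319*M*l + M) = 9*(M - 319*M*l) = 9*M - 2871*M*l)
(-320532 + 290949)*(415269 + O(-567, 392)) = (-320532 + 290949)*(415269 + 9*392*(1 - 319*(-567))) = -29583*(415269 + 9*392*(1 + 180873)) = -29583*(415269 + 9*392*180874) = -29583*(415269 + 638123472) = -29583*638538741 = -18889891575003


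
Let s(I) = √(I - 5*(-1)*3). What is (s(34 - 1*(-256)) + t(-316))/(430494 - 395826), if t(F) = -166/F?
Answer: 83/5477544 + √305/34668 ≈ 0.00051891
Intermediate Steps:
s(I) = √(15 + I) (s(I) = √(I + 5*3) = √(I + 15) = √(15 + I))
(s(34 - 1*(-256)) + t(-316))/(430494 - 395826) = (√(15 + (34 - 1*(-256))) - 166/(-316))/(430494 - 395826) = (√(15 + (34 + 256)) - 166*(-1/316))/34668 = (√(15 + 290) + 83/158)*(1/34668) = (√305 + 83/158)*(1/34668) = (83/158 + √305)*(1/34668) = 83/5477544 + √305/34668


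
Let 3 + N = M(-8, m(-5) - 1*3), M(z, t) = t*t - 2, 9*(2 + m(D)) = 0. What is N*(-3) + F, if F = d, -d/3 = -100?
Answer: 240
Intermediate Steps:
d = 300 (d = -3*(-100) = 300)
m(D) = -2 (m(D) = -2 + (⅑)*0 = -2 + 0 = -2)
M(z, t) = -2 + t² (M(z, t) = t² - 2 = -2 + t²)
N = 20 (N = -3 + (-2 + (-2 - 1*3)²) = -3 + (-2 + (-2 - 3)²) = -3 + (-2 + (-5)²) = -3 + (-2 + 25) = -3 + 23 = 20)
F = 300
N*(-3) + F = 20*(-3) + 300 = -60 + 300 = 240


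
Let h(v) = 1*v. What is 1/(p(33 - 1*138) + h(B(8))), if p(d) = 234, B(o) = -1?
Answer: 1/233 ≈ 0.0042918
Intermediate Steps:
h(v) = v
1/(p(33 - 1*138) + h(B(8))) = 1/(234 - 1) = 1/233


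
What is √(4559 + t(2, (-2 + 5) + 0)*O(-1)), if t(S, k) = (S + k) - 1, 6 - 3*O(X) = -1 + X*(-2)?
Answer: √41091/3 ≈ 67.570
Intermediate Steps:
O(X) = 7/3 + 2*X/3 (O(X) = 2 - (-1 + X*(-2))/3 = 2 - (-1 - 2*X)/3 = 2 + (⅓ + 2*X/3) = 7/3 + 2*X/3)
t(S, k) = -1 + S + k
√(4559 + t(2, (-2 + 5) + 0)*O(-1)) = √(4559 + (-1 + 2 + ((-2 + 5) + 0))*(7/3 + (⅔)*(-1))) = √(4559 + (-1 + 2 + (3 + 0))*(7/3 - ⅔)) = √(4559 + (-1 + 2 + 3)*(5/3)) = √(4559 + 4*(5/3)) = √(4559 + 20/3) = √(13697/3) = √41091/3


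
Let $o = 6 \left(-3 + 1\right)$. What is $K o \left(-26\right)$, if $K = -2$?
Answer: $-624$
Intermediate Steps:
$o = -12$ ($o = 6 \left(-2\right) = -12$)
$K o \left(-26\right) = \left(-2\right) \left(-12\right) \left(-26\right) = 24 \left(-26\right) = -624$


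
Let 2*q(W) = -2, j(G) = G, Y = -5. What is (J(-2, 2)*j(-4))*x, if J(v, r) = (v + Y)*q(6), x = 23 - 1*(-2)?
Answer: -700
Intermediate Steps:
q(W) = -1 (q(W) = (½)*(-2) = -1)
x = 25 (x = 23 + 2 = 25)
J(v, r) = 5 - v (J(v, r) = (v - 5)*(-1) = (-5 + v)*(-1) = 5 - v)
(J(-2, 2)*j(-4))*x = ((5 - 1*(-2))*(-4))*25 = ((5 + 2)*(-4))*25 = (7*(-4))*25 = -28*25 = -700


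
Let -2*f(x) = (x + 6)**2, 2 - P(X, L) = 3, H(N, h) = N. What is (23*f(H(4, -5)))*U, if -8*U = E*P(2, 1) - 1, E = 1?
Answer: -575/2 ≈ -287.50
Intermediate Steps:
P(X, L) = -1 (P(X, L) = 2 - 1*3 = 2 - 3 = -1)
f(x) = -(6 + x)**2/2 (f(x) = -(x + 6)**2/2 = -(6 + x)**2/2)
U = 1/4 (U = -(1*(-1) - 1)/8 = -(-1 - 1)/8 = -1/8*(-2) = 1/4 ≈ 0.25000)
(23*f(H(4, -5)))*U = (23*(-(6 + 4)**2/2))*(1/4) = (23*(-1/2*10**2))*(1/4) = (23*(-1/2*100))*(1/4) = (23*(-50))*(1/4) = -1150*1/4 = -575/2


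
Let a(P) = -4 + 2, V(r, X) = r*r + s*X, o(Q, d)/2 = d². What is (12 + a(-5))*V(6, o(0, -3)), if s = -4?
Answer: -360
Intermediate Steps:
o(Q, d) = 2*d²
V(r, X) = r² - 4*X (V(r, X) = r*r - 4*X = r² - 4*X)
a(P) = -2
(12 + a(-5))*V(6, o(0, -3)) = (12 - 2)*(6² - 8*(-3)²) = 10*(36 - 8*9) = 10*(36 - 4*18) = 10*(36 - 72) = 10*(-36) = -360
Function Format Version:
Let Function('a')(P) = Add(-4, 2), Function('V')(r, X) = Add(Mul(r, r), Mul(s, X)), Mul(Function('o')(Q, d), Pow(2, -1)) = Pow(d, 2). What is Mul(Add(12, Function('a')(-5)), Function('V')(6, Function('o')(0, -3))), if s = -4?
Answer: -360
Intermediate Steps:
Function('o')(Q, d) = Mul(2, Pow(d, 2))
Function('V')(r, X) = Add(Pow(r, 2), Mul(-4, X)) (Function('V')(r, X) = Add(Mul(r, r), Mul(-4, X)) = Add(Pow(r, 2), Mul(-4, X)))
Function('a')(P) = -2
Mul(Add(12, Function('a')(-5)), Function('V')(6, Function('o')(0, -3))) = Mul(Add(12, -2), Add(Pow(6, 2), Mul(-4, Mul(2, Pow(-3, 2))))) = Mul(10, Add(36, Mul(-4, Mul(2, 9)))) = Mul(10, Add(36, Mul(-4, 18))) = Mul(10, Add(36, -72)) = Mul(10, -36) = -360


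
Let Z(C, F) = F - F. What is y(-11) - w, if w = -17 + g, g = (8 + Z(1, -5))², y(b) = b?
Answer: -58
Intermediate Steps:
Z(C, F) = 0
g = 64 (g = (8 + 0)² = 8² = 64)
w = 47 (w = -17 + 64 = 47)
y(-11) - w = -11 - 1*47 = -11 - 47 = -58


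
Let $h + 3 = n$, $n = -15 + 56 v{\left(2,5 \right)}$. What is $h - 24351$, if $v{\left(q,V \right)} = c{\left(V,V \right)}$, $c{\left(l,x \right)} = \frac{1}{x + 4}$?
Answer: $- \frac{219265}{9} \approx -24363.0$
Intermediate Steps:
$c{\left(l,x \right)} = \frac{1}{4 + x}$
$v{\left(q,V \right)} = \frac{1}{4 + V}$
$n = - \frac{79}{9}$ ($n = -15 + \frac{56}{4 + 5} = -15 + \frac{56}{9} = - \frac{79}{9} \approx -8.7778$)
$h = - \frac{106}{9}$ ($h = -3 - \frac{79}{9} = - \frac{106}{9} \approx -11.778$)
$h - 24351 = - \frac{106}{9} - 24351 = - \frac{219265}{9}$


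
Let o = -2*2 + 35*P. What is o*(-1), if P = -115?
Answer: 4029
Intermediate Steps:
o = -4029 (o = -2*2 + 35*(-115) = -4 - 4025 = -4029)
o*(-1) = -4029*(-1) = 4029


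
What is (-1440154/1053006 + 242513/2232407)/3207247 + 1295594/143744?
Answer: 2441999365951407222523739/270935780921801696940864 ≈ 9.0132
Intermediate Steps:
(-1440154/1053006 + 242513/2232407)/3207247 + 1295594/143744 = (-1440154*1/1053006 + 242513*(1/2232407))*(1/3207247) + 1295594*(1/143744) = (-720077/526503 + 242513/2232407)*(1/3207247) + 647797/71872 = -1479821113300/1175368982721*1/3207247 + 647797/71872 = -1479821113300/3769698643724979087 + 647797/71872 = 2441999365951407222523739/270935780921801696940864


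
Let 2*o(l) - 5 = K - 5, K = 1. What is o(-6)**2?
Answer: 1/4 ≈ 0.25000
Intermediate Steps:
o(l) = 1/2 (o(l) = 5/2 + (1 - 5)/2 = 5/2 + (1/2)*(-4) = 5/2 - 2 = 1/2)
o(-6)**2 = (1/2)**2 = 1/4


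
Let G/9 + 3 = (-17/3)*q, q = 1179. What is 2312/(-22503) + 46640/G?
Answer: -99051716/112807539 ≈ -0.87806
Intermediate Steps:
G = -60156 (G = -27 + 9*(-17/3*1179) = -27 + 9*(-6681) = -27 - 60129 = -60156)
2312/(-22503) + 46640/G = 2312/(-22503) + 46640/(-60156) = 2312*(-1/22503) + 46640*(-1/60156) = -2312/22503 - 11660/15039 = -99051716/112807539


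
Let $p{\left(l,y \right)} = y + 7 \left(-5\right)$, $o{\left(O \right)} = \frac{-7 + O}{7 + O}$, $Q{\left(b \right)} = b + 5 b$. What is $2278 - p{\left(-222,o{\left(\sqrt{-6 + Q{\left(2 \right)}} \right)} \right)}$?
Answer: $\frac{99514}{43} - \frac{14 \sqrt{6}}{43} \approx 2313.5$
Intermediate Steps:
$Q{\left(b \right)} = 6 b$
$o{\left(O \right)} = \frac{-7 + O}{7 + O}$
$p{\left(l,y \right)} = -35 + y$ ($p{\left(l,y \right)} = y - 35 = -35 + y$)
$2278 - p{\left(-222,o{\left(\sqrt{-6 + Q{\left(2 \right)}} \right)} \right)} = 2278 - \left(-35 + \frac{-7 + \sqrt{-6 + 6 \cdot 2}}{7 + \sqrt{-6 + 6 \cdot 2}}\right) = 2278 - \left(-35 + \frac{-7 + \sqrt{-6 + 12}}{7 + \sqrt{-6 + 12}}\right) = 2278 - \left(-35 + \frac{-7 + \sqrt{6}}{7 + \sqrt{6}}\right) = 2278 + \left(35 - \frac{-7 + \sqrt{6}}{7 + \sqrt{6}}\right) = 2313 - \frac{-7 + \sqrt{6}}{7 + \sqrt{6}}$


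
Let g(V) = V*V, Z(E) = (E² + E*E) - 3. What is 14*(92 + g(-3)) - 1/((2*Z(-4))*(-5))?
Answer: 410061/290 ≈ 1414.0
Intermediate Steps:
Z(E) = -3 + 2*E² (Z(E) = (E² + E²) - 3 = 2*E² - 3 = -3 + 2*E²)
g(V) = V²
14*(92 + g(-3)) - 1/((2*Z(-4))*(-5)) = 14*(92 + (-3)²) - 1/((2*(-3 + 2*(-4)²))*(-5)) = 14*(92 + 9) - 1/((2*(-3 + 2*16))*(-5)) = 14*101 - 1/((2*(-3 + 32))*(-5)) = 1414 - 1/((2*29)*(-5)) = 1414 - 1/(58*(-5)) = 1414 - 1/(-290) = 1414 - 1*(-1/290) = 1414 + 1/290 = 410061/290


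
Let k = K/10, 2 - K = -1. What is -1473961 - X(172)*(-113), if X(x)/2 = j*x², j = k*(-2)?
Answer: -27427757/5 ≈ -5.4856e+6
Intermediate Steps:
K = 3 (K = 2 - 1*(-1) = 2 + 1 = 3)
k = 3/10 ≈ 0.30000
j = -⅗ (j = (3/10)*(-2) = -⅗ ≈ -0.60000)
X(x) = -6*x²/5 (X(x) = 2*(-3*x²/5) = -6*x²/5)
-1473961 - X(172)*(-113) = -1473961 - (-6/5*172²)*(-113) = -1473961 - (-6/5*29584)*(-113) = -1473961 - (-177504)*(-113)/5 = -1473961 - 1*20057952/5 = -1473961 - 20057952/5 = -27427757/5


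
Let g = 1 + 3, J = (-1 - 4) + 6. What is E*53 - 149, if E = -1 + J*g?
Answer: 10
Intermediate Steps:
J = 1 (J = -5 + 6 = 1)
g = 4
E = 3 (E = -1 + 1*4 = -1 + 4 = 3)
E*53 - 149 = 3*53 - 149 = 159 - 149 = 10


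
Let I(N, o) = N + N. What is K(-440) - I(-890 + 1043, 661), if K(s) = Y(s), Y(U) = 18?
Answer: -288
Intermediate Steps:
I(N, o) = 2*N
K(s) = 18
K(-440) - I(-890 + 1043, 661) = 18 - 2*(-890 + 1043) = 18 - 2*153 = 18 - 1*306 = 18 - 306 = -288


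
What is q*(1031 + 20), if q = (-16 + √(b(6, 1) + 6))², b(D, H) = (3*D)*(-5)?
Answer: 180772 - 67264*I*√21 ≈ 1.8077e+5 - 3.0824e+5*I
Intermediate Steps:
b(D, H) = -15*D
q = (-16 + 2*I*√21)² (q = (-16 + √(-15*6 + 6))² = (-16 + √(-90 + 6))² = (-16 + √(-84))² = (-16 + 2*I*√21)² ≈ 172.0 - 293.28*I)
q*(1031 + 20) = (172 - 64*I*√21)*(1031 + 20) = (172 - 64*I*√21)*1051 = 180772 - 67264*I*√21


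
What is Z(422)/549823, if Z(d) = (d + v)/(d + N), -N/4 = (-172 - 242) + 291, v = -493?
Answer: -71/502538222 ≈ -1.4128e-7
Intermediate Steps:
N = 492 (N = -4*((-172 - 242) + 291) = -4*(-414 + 291) = -4*(-123) = 492)
Z(d) = (-493 + d)/(492 + d) (Z(d) = (d - 493)/(d + 492) = (-493 + d)/(492 + d))
Z(422)/549823 = ((-493 + 422)/(492 + 422))/549823 = (-71/914)*(1/549823) = ((1/914)*(-71))*(1/549823) = -71/914*1/549823 = -71/502538222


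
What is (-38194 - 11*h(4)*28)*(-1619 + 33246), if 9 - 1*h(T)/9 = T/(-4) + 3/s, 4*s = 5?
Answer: -9371269862/5 ≈ -1.8743e+9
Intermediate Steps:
s = 5/4 (s = (1/4)*5 = 5/4 ≈ 1.2500)
h(T) = 297/5 + 9*T/4 (h(T) = 81 - 9*(T/(-4) + 3/(5/4)) = 81 - 9*(T*(-1/4) + 3*(4/5)) = 81 - 9*(-T/4 + 12/5) = 81 - 9*(12/5 - T/4) = 81 + (-108/5 + 9*T/4) = 297/5 + 9*T/4)
(-38194 - 11*h(4)*28)*(-1619 + 33246) = (-38194 - 11*(297/5 + (9/4)*4)*28)*(-1619 + 33246) = (-38194 - 11*(297/5 + 9)*28)*31627 = (-38194 - 11*342/5*28)*31627 = (-38194 - 3762/5*28)*31627 = (-38194 - 105336/5)*31627 = -296306/5*31627 = -9371269862/5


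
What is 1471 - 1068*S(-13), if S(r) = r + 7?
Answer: 7879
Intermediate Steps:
S(r) = 7 + r
1471 - 1068*S(-13) = 1471 - 1068*(7 - 13) = 1471 - 1068*(-6) = 1471 + 6408 = 7879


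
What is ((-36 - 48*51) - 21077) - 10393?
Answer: -33954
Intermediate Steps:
((-36 - 48*51) - 21077) - 10393 = ((-36 - 2448) - 21077) - 10393 = (-2484 - 21077) - 10393 = -23561 - 10393 = -33954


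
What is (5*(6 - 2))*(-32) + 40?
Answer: -600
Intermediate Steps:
(5*(6 - 2))*(-32) + 40 = (5*4)*(-32) + 40 = 20*(-32) + 40 = -640 + 40 = -600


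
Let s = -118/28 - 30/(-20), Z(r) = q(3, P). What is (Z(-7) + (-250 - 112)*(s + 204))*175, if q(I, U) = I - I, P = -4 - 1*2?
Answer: -12751450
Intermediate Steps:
P = -6 (P = -4 - 2 = -6)
q(I, U) = 0
Z(r) = 0
s = -19/7 (s = -118*1/28 - 30*(-1/20) = -59/14 + 3/2 = -19/7 ≈ -2.7143)
(Z(-7) + (-250 - 112)*(s + 204))*175 = (0 + (-250 - 112)*(-19/7 + 204))*175 = (0 - 362*1409/7)*175 = (0 - 510058/7)*175 = -510058/7*175 = -12751450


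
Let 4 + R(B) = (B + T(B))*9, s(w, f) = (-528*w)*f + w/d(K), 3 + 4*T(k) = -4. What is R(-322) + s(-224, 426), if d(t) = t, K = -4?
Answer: 201524041/4 ≈ 5.0381e+7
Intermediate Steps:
T(k) = -7/4 (T(k) = -¾ + (¼)*(-4) = -¾ - 1 = -7/4)
s(w, f) = -w/4 - 528*f*w (s(w, f) = (-528*w)*f + w/(-4) = -528*f*w + w*(-¼) = -528*f*w - w/4 = -w/4 - 528*f*w)
R(B) = -79/4 + 9*B (R(B) = -4 + (B - 7/4)*9 = -4 + (-7/4 + B)*9 = -4 + (-63/4 + 9*B) = -79/4 + 9*B)
R(-322) + s(-224, 426) = (-79/4 + 9*(-322)) + (¼)*(-224)*(-1 - 2112*426) = (-79/4 - 2898) + (¼)*(-224)*(-1 - 899712) = -11671/4 + (¼)*(-224)*(-899713) = -11671/4 + 50383928 = 201524041/4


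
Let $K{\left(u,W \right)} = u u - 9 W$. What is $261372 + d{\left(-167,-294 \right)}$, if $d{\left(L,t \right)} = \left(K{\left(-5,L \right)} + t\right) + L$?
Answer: $262439$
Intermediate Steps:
$K{\left(u,W \right)} = u^{2} - 9 W$
$d{\left(L,t \right)} = 25 + t - 8 L$ ($d{\left(L,t \right)} = \left(\left(\left(-5\right)^{2} - 9 L\right) + t\right) + L = \left(\left(25 - 9 L\right) + t\right) + L = \left(25 + t - 9 L\right) + L = 25 + t - 8 L$)
$261372 + d{\left(-167,-294 \right)} = 261372 - -1067 = 261372 + \left(25 - 294 + 1336\right) = 261372 + 1067 = 262439$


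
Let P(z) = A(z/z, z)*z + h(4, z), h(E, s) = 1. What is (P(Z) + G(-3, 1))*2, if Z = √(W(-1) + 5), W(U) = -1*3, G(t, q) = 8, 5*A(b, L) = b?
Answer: 18 + 2*√2/5 ≈ 18.566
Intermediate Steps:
A(b, L) = b/5
W(U) = -3
Z = √2 (Z = √(-3 + 5) = √2 ≈ 1.4142)
P(z) = 1 + z/5 (P(z) = ((z/z)/5)*z + 1 = ((⅕)*1)*z + 1 = z/5 + 1 = 1 + z/5)
(P(Z) + G(-3, 1))*2 = ((1 + √2/5) + 8)*2 = (9 + √2/5)*2 = 18 + 2*√2/5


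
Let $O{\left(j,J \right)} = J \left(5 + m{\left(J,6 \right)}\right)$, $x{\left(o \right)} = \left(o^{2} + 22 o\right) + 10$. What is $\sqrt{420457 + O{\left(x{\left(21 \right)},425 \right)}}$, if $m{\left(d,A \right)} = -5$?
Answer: $\sqrt{420457} \approx 648.43$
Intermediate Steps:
$x{\left(o \right)} = 10 + o^{2} + 22 o$
$O{\left(j,J \right)} = 0$ ($O{\left(j,J \right)} = J \left(5 - 5\right) = J 0 = 0$)
$\sqrt{420457 + O{\left(x{\left(21 \right)},425 \right)}} = \sqrt{420457 + 0} = \sqrt{420457}$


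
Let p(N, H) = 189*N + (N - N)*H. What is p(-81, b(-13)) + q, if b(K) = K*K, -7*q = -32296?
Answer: -74867/7 ≈ -10695.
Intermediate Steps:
q = 32296/7 (q = -⅐*(-32296) = 32296/7 ≈ 4613.7)
b(K) = K²
p(N, H) = 189*N (p(N, H) = 189*N + 0*H = 189*N + 0 = 189*N)
p(-81, b(-13)) + q = 189*(-81) + 32296/7 = -15309 + 32296/7 = -74867/7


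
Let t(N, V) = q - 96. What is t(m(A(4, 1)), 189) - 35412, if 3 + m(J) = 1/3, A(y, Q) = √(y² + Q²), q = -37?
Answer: -35545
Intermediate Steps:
A(y, Q) = √(Q² + y²)
m(J) = -8/3 (m(J) = -3 + 1/3 = -3 + ⅓ = -8/3)
t(N, V) = -133 (t(N, V) = -37 - 96 = -133)
t(m(A(4, 1)), 189) - 35412 = -133 - 35412 = -35545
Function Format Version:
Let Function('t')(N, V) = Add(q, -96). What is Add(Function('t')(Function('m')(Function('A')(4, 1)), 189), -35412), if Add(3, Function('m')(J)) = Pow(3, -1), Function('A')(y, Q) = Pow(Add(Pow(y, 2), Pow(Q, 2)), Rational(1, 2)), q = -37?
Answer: -35545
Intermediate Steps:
Function('A')(y, Q) = Pow(Add(Pow(Q, 2), Pow(y, 2)), Rational(1, 2))
Function('m')(J) = Rational(-8, 3) (Function('m')(J) = Add(-3, Pow(3, -1)) = Add(-3, Rational(1, 3)) = Rational(-8, 3))
Function('t')(N, V) = -133 (Function('t')(N, V) = Add(-37, -96) = -133)
Add(Function('t')(Function('m')(Function('A')(4, 1)), 189), -35412) = Add(-133, -35412) = -35545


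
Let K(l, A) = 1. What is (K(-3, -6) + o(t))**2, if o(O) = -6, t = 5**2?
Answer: 25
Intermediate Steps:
t = 25
(K(-3, -6) + o(t))**2 = (1 - 6)**2 = (-5)**2 = 25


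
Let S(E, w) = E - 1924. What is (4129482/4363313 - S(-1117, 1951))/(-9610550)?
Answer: -115417081/364642067410 ≈ -0.00031652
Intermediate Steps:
S(E, w) = -1924 + E
(4129482/4363313 - S(-1117, 1951))/(-9610550) = (4129482/4363313 - (-1924 - 1117))/(-9610550) = (4129482*(1/4363313) - 1*(-3041))*(-1/9610550) = (4129482/4363313 + 3041)*(-1/9610550) = (13272964315/4363313)*(-1/9610550) = -115417081/364642067410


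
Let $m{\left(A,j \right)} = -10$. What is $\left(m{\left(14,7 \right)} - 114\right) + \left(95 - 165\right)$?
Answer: $-194$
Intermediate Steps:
$\left(m{\left(14,7 \right)} - 114\right) + \left(95 - 165\right) = \left(-10 - 114\right) + \left(95 - 165\right) = -124 + \left(95 - 165\right) = -124 - 70 = -194$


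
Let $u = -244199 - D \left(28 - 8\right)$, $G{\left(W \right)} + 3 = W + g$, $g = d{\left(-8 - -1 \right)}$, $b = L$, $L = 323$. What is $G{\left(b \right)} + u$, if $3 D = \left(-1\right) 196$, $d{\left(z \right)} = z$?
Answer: $- \frac{727738}{3} \approx -2.4258 \cdot 10^{5}$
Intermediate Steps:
$b = 323$
$g = -7$ ($g = -8 - -1 = -8 + 1 = -7$)
$D = - \frac{196}{3}$ ($D = \frac{\left(-1\right) 196}{3} = \frac{1}{3} \left(-196\right) = - \frac{196}{3} \approx -65.333$)
$G{\left(W \right)} = -10 + W$ ($G{\left(W \right)} = -3 + \left(W - 7\right) = -3 + \left(-7 + W\right) = -10 + W$)
$u = - \frac{728677}{3}$ ($u = -244199 - - \frac{196 \left(28 - 8\right)}{3} = -244199 - \left(- \frac{196}{3}\right) 20 = -244199 - - \frac{3920}{3} = -244199 + \frac{3920}{3} = - \frac{728677}{3} \approx -2.4289 \cdot 10^{5}$)
$G{\left(b \right)} + u = \left(-10 + 323\right) - \frac{728677}{3} = 313 - \frac{728677}{3} = - \frac{727738}{3}$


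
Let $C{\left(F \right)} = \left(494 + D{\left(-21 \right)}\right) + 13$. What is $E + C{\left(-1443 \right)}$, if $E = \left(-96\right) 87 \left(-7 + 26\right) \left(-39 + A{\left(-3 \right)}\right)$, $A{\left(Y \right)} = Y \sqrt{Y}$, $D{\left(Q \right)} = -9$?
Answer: $6189330 + 476064 i \sqrt{3} \approx 6.1893 \cdot 10^{6} + 8.2457 \cdot 10^{5} i$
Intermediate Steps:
$C{\left(F \right)} = 498$ ($C{\left(F \right)} = \left(494 - 9\right) + 13 = 485 + 13 = 498$)
$A{\left(Y \right)} = Y^{\frac{3}{2}}$
$E = 6188832 + 476064 i \sqrt{3}$ ($E = \left(-96\right) 87 \left(-7 + 26\right) \left(-39 + \left(-3\right)^{\frac{3}{2}}\right) = - 8352 \cdot 19 \left(-39 - 3 i \sqrt{3}\right) = - 8352 \left(-741 - 57 i \sqrt{3}\right) = 6188832 + 476064 i \sqrt{3} \approx 6.1888 \cdot 10^{6} + 8.2457 \cdot 10^{5} i$)
$E + C{\left(-1443 \right)} = \left(6188832 + 476064 i \sqrt{3}\right) + 498 = 6189330 + 476064 i \sqrt{3}$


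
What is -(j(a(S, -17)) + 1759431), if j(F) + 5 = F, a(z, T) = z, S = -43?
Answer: -1759383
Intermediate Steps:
j(F) = -5 + F
-(j(a(S, -17)) + 1759431) = -((-5 - 43) + 1759431) = -(-48 + 1759431) = -1*1759383 = -1759383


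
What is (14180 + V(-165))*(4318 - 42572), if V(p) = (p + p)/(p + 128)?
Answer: -20082967460/37 ≈ -5.4278e+8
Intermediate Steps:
V(p) = 2*p/(128 + p) (V(p) = (2*p)/(128 + p) = 2*p/(128 + p))
(14180 + V(-165))*(4318 - 42572) = (14180 + 2*(-165)/(128 - 165))*(4318 - 42572) = (14180 + 2*(-165)/(-37))*(-38254) = (14180 + 2*(-165)*(-1/37))*(-38254) = (14180 + 330/37)*(-38254) = (524990/37)*(-38254) = -20082967460/37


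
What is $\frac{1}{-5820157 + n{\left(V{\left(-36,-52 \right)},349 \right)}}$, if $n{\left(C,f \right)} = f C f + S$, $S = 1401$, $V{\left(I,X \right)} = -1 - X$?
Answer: $\frac{1}{393095} \approx 2.5439 \cdot 10^{-6}$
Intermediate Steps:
$n{\left(C,f \right)} = 1401 + C f^{2}$ ($n{\left(C,f \right)} = f C f + 1401 = C f f + 1401 = C f^{2} + 1401 = 1401 + C f^{2}$)
$\frac{1}{-5820157 + n{\left(V{\left(-36,-52 \right)},349 \right)}} = \frac{1}{-5820157 + \left(1401 + \left(-1 - -52\right) 349^{2}\right)} = \frac{1}{-5820157 + \left(1401 + \left(-1 + 52\right) 121801\right)} = \frac{1}{-5820157 + \left(1401 + 51 \cdot 121801\right)} = \frac{1}{-5820157 + \left(1401 + 6211851\right)} = \frac{1}{-5820157 + 6213252} = \frac{1}{393095}$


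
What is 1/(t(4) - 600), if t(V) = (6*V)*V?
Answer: -1/504 ≈ -0.0019841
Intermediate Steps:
t(V) = 6*V**2
1/(t(4) - 600) = 1/(6*4**2 - 600) = 1/(6*16 - 600) = 1/(96 - 600) = 1/(-504) = -1/504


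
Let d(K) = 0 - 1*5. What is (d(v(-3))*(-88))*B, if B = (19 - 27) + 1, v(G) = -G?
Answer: -3080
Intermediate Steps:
B = -7 (B = -8 + 1 = -7)
d(K) = -5 (d(K) = 0 - 5 = -5)
(d(v(-3))*(-88))*B = -5*(-88)*(-7) = 440*(-7) = -3080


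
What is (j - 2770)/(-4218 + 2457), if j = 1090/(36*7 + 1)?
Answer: 233240/148511 ≈ 1.5705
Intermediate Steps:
j = 1090/253 (j = 1090/(252 + 1) = 1090/253 ≈ 4.3083)
(j - 2770)/(-4218 + 2457) = (1090/253 - 2770)/(-4218 + 2457) = -699720/253/(-1761) = -699720/253*(-1/1761) = 233240/148511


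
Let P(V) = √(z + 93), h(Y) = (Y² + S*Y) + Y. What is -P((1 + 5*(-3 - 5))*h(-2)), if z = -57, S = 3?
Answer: -6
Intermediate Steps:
h(Y) = Y² + 4*Y (h(Y) = (Y² + 3*Y) + Y = Y² + 4*Y)
P(V) = 6 (P(V) = √(-57 + 93) = √36 = 6)
-P((1 + 5*(-3 - 5))*h(-2)) = -1*6 = -6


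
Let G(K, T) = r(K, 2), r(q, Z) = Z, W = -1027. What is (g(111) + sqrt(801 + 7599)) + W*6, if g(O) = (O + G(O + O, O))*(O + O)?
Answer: 18924 + 20*sqrt(21) ≈ 19016.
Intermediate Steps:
G(K, T) = 2
g(O) = 2*O*(2 + O) (g(O) = (O + 2)*(O + O) = (2 + O)*(2*O) = 2*O*(2 + O))
(g(111) + sqrt(801 + 7599)) + W*6 = (2*111*(2 + 111) + sqrt(801 + 7599)) - 1027*6 = (2*111*113 + sqrt(8400)) - 6162 = (25086 + 20*sqrt(21)) - 6162 = 18924 + 20*sqrt(21)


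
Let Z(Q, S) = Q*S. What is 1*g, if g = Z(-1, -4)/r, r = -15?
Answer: -4/15 ≈ -0.26667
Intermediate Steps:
g = -4/15 (g = -1*(-4)/(-15) = 4*(-1/15) = -4/15 ≈ -0.26667)
1*g = 1*(-4/15) = -4/15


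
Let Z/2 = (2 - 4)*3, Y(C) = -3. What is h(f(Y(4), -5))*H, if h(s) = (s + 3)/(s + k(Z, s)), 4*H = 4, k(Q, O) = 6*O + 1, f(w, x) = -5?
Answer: 1/17 ≈ 0.058824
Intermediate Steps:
Z = -12 (Z = 2*((2 - 4)*3) = 2*(-2*3) = 2*(-6) = -12)
k(Q, O) = 1 + 6*O
H = 1 (H = (¼)*4 = 1)
h(s) = (3 + s)/(1 + 7*s) (h(s) = (s + 3)/(s + (1 + 6*s)) = (3 + s)/(1 + 7*s))
h(f(Y(4), -5))*H = ((3 - 5)/(1 + 7*(-5)))*1 = (-2/(1 - 35))*1 = (-2/(-34))*1 = -1/34*(-2)*1 = (1/17)*1 = 1/17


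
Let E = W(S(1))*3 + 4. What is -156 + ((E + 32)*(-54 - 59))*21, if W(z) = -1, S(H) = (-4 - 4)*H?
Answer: -78465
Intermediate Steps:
S(H) = -8*H
E = 1 (E = -1*3 + 4 = -3 + 4 = 1)
-156 + ((E + 32)*(-54 - 59))*21 = -156 + ((1 + 32)*(-54 - 59))*21 = -156 + (33*(-113))*21 = -156 - 3729*21 = -156 - 78309 = -78465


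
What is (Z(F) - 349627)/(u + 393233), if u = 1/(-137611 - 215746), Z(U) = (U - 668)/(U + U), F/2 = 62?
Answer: -255324107419/287166708572 ≈ -0.88911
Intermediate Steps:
F = 124 (F = 2*62 = 124)
Z(U) = (-668 + U)/(2*U) (Z(U) = (-668 + U)/((2*U)) = (-668 + U)*(1/(2*U)) = (-668 + U)/(2*U))
u = -1/353357 (u = 1/(-353357) = -1/353357 ≈ -2.8300e-6)
(Z(F) - 349627)/(u + 393233) = ((½)*(-668 + 124)/124 - 349627)/(-1/353357 + 393233) = ((½)*(1/124)*(-544) - 349627)/(138951633180/353357) = (-68/31 - 349627)*(353357/138951633180) = -10838505/31*353357/138951633180 = -255324107419/287166708572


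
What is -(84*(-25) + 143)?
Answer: 1957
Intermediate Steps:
-(84*(-25) + 143) = -(-2100 + 143) = -1*(-1957) = 1957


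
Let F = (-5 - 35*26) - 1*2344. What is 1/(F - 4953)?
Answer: -1/8212 ≈ -0.00012177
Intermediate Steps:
F = -3259 (F = (-5 - 910) - 2344 = -915 - 2344 = -3259)
1/(F - 4953) = 1/(-3259 - 4953) = 1/(-8212) = -1/8212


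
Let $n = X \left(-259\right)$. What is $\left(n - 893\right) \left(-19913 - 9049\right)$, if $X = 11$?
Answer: $108375804$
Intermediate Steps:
$n = -2849$ ($n = 11 \left(-259\right) = -2849$)
$\left(n - 893\right) \left(-19913 - 9049\right) = \left(-2849 - 893\right) \left(-19913 - 9049\right) = \left(-3742\right) \left(-28962\right) = 108375804$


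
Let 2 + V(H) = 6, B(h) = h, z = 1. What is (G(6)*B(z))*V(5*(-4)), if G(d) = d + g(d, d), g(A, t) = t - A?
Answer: 24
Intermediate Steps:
V(H) = 4 (V(H) = -2 + 6 = 4)
G(d) = d (G(d) = d + (d - d) = d + 0 = d)
(G(6)*B(z))*V(5*(-4)) = (6*1)*4 = 6*4 = 24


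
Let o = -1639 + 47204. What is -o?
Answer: -45565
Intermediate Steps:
o = 45565
-o = -1*45565 = -45565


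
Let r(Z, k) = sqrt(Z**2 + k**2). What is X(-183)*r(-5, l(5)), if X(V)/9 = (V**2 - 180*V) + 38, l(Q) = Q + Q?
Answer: 2991015*sqrt(5) ≈ 6.6881e+6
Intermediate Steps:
l(Q) = 2*Q
X(V) = 342 - 1620*V + 9*V**2 (X(V) = 9*((V**2 - 180*V) + 38) = 9*(38 + V**2 - 180*V) = 342 - 1620*V + 9*V**2)
X(-183)*r(-5, l(5)) = (342 - 1620*(-183) + 9*(-183)**2)*sqrt((-5)**2 + (2*5)**2) = (342 + 296460 + 9*33489)*sqrt(25 + 10**2) = (342 + 296460 + 301401)*sqrt(25 + 100) = 598203*sqrt(125) = 598203*(5*sqrt(5)) = 2991015*sqrt(5)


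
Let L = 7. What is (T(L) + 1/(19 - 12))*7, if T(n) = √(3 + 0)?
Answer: 1 + 7*√3 ≈ 13.124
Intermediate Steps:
T(n) = √3
(T(L) + 1/(19 - 12))*7 = (√3 + 1/(19 - 12))*7 = (√3 + 1/7)*7 = (√3 + ⅐)*7 = (⅐ + √3)*7 = 1 + 7*√3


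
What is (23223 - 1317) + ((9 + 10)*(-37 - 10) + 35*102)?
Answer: 24583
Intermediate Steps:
(23223 - 1317) + ((9 + 10)*(-37 - 10) + 35*102) = 21906 + (19*(-47) + 3570) = 21906 + (-893 + 3570) = 21906 + 2677 = 24583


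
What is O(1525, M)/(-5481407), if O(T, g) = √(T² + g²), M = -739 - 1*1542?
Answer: -√7528586/5481407 ≈ -0.00050057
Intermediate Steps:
M = -2281 (M = -739 - 1542 = -2281)
O(1525, M)/(-5481407) = √(1525² + (-2281)²)/(-5481407) = √(2325625 + 5202961)*(-1/5481407) = √7528586*(-1/5481407) = -√7528586/5481407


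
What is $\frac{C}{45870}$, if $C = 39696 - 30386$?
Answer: $\frac{931}{4587} \approx 0.20296$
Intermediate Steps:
$C = 9310$
$\frac{C}{45870} = \frac{9310}{45870} = 9310 \cdot \frac{1}{45870} = \frac{931}{4587}$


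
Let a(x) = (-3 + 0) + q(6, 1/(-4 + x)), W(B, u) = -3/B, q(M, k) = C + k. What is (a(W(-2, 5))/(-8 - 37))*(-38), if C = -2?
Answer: -114/25 ≈ -4.5600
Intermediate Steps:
q(M, k) = -2 + k
a(x) = -5 + 1/(-4 + x) (a(x) = (-3 + 0) + (-2 + 1/(-4 + x)) = -3 + (-2 + 1/(-4 + x)) = -5 + 1/(-4 + x))
(a(W(-2, 5))/(-8 - 37))*(-38) = (((21 - (-15)/(-2))/(-4 - 3/(-2)))/(-8 - 37))*(-38) = (((21 - (-15)*(-1)/2)/(-4 - 3*(-1/2)))/(-45))*(-38) = -(21 - 5*3/2)/(45*(-4 + 3/2))*(-38) = -(21 - 15/2)/(45*(-5/2))*(-38) = -(-2)*27/(225*2)*(-38) = -1/45*(-27/5)*(-38) = (3/25)*(-38) = -114/25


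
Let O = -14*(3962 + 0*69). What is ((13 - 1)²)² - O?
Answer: 76204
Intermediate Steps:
O = -55468 (O = -14*(3962 + 0) = -14*3962 = -55468)
((13 - 1)²)² - O = ((13 - 1)²)² - 1*(-55468) = (12²)² + 55468 = 144² + 55468 = 20736 + 55468 = 76204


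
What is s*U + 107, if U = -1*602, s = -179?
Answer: 107865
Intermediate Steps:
U = -602
s*U + 107 = -179*(-602) + 107 = 107758 + 107 = 107865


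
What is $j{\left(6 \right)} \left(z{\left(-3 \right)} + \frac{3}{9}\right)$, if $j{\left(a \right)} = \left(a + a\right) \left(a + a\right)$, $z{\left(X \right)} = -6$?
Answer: $-816$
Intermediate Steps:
$j{\left(a \right)} = 4 a^{2}$ ($j{\left(a \right)} = 2 a 2 a = 4 a^{2}$)
$j{\left(6 \right)} \left(z{\left(-3 \right)} + \frac{3}{9}\right) = 4 \cdot 6^{2} \left(-6 + \frac{3}{9}\right) = 4 \cdot 36 \left(-6 + 3 \cdot \frac{1}{9}\right) = 144 \left(-6 + \frac{1}{3}\right) = 144 \left(- \frac{17}{3}\right) = -816$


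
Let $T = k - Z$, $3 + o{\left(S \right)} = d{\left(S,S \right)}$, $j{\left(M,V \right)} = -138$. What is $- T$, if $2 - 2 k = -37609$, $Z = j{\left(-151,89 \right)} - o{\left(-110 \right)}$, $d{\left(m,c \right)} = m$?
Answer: $- \frac{37661}{2} \approx -18831.0$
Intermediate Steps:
$o{\left(S \right)} = -3 + S$
$Z = -25$ ($Z = -138 - \left(-3 - 110\right) = -138 - -113 = -138 + 113 = -25$)
$k = \frac{37611}{2}$ ($k = 1 - - \frac{37609}{2} = 1 + \frac{37609}{2} = \frac{37611}{2} \approx 18806.0$)
$T = \frac{37661}{2}$ ($T = \frac{37611}{2} - -25 = \frac{37611}{2} + 25 = \frac{37661}{2} \approx 18831.0$)
$- T = \left(-1\right) \frac{37661}{2} = - \frac{37661}{2}$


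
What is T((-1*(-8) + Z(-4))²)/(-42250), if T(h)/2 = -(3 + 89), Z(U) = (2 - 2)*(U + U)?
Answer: 92/21125 ≈ 0.0043550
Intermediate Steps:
Z(U) = 0 (Z(U) = 0*(2*U) = 0)
T(h) = -184 (T(h) = 2*(-(3 + 89)) = 2*(-1*92) = 2*(-92) = -184)
T((-1*(-8) + Z(-4))²)/(-42250) = -184/(-42250) = -184*(-1/42250) = 92/21125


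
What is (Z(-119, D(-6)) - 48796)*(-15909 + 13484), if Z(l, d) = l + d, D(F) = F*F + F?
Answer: 118546125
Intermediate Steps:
D(F) = F + F**2 (D(F) = F**2 + F = F + F**2)
Z(l, d) = d + l
(Z(-119, D(-6)) - 48796)*(-15909 + 13484) = ((-6*(1 - 6) - 119) - 48796)*(-15909 + 13484) = ((-6*(-5) - 119) - 48796)*(-2425) = ((30 - 119) - 48796)*(-2425) = (-89 - 48796)*(-2425) = -48885*(-2425) = 118546125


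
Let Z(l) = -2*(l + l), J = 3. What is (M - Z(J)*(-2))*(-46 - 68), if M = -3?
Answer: 3078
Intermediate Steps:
Z(l) = -4*l
(M - Z(J)*(-2))*(-46 - 68) = (-3 - (-4*3)*(-2))*(-46 - 68) = (-3 - (-12)*(-2))*(-114) = (-3 - 1*24)*(-114) = (-3 - 24)*(-114) = -27*(-114) = 3078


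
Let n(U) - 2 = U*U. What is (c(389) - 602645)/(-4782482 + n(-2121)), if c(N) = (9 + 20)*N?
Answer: 591364/283839 ≈ 2.0835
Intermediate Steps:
n(U) = 2 + U² (n(U) = 2 + U*U = 2 + U²)
c(N) = 29*N
(c(389) - 602645)/(-4782482 + n(-2121)) = (29*389 - 602645)/(-4782482 + (2 + (-2121)²)) = (11281 - 602645)/(-4782482 + (2 + 4498641)) = -591364/(-4782482 + 4498643) = -591364/(-283839) = -591364*(-1/283839) = 591364/283839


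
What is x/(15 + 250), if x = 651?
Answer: 651/265 ≈ 2.4566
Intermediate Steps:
x/(15 + 250) = 651/(15 + 250) = 651/265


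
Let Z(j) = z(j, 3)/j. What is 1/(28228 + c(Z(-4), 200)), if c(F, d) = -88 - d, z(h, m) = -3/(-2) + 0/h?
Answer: 1/27940 ≈ 3.5791e-5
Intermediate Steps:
z(h, m) = 3/2 (z(h, m) = -3*(-½) + 0 = 3/2 + 0 = 3/2)
Z(j) = 3/(2*j)
1/(28228 + c(Z(-4), 200)) = 1/(28228 + (-88 - 1*200)) = 1/(28228 + (-88 - 200)) = 1/(28228 - 288) = 1/27940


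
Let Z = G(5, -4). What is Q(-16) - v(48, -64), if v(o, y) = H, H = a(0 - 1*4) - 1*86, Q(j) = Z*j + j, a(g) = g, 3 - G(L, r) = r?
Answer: -38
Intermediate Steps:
G(L, r) = 3 - r
Z = 7 (Z = 3 - 1*(-4) = 3 + 4 = 7)
Q(j) = 8*j (Q(j) = 7*j + j = 8*j)
H = -90 (H = (0 - 1*4) - 1*86 = (0 - 4) - 86 = -4 - 86 = -90)
v(o, y) = -90
Q(-16) - v(48, -64) = 8*(-16) - 1*(-90) = -128 + 90 = -38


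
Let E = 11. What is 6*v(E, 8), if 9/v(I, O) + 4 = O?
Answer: 27/2 ≈ 13.500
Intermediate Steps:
v(I, O) = 9/(-4 + O)
6*v(E, 8) = 6*(9/(-4 + 8)) = 6*(9/4) = 27/2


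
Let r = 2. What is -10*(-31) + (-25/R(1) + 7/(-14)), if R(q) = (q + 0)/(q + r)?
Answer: 469/2 ≈ 234.50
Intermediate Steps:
R(q) = q/(2 + q) (R(q) = (q + 0)/(q + 2) = q/(2 + q))
-10*(-31) + (-25/R(1) + 7/(-14)) = -10*(-31) + (-25/(1/(2 + 1)) + 7/(-14)) = 310 + (-25/(1/3) + 7*(-1/14)) = 310 + (-25/(1*(⅓)) - ½) = 310 + (-25/⅓ - ½) = 310 + (-25*3 - ½) = 310 + (-75 - ½) = 310 - 151/2 = 469/2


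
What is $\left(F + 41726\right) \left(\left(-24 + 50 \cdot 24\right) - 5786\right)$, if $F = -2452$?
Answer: $-181053140$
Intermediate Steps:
$\left(F + 41726\right) \left(\left(-24 + 50 \cdot 24\right) - 5786\right) = \left(-2452 + 41726\right) \left(\left(-24 + 50 \cdot 24\right) - 5786\right) = 39274 \left(\left(-24 + 1200\right) - 5786\right) = 39274 \left(1176 - 5786\right) = 39274 \left(-4610\right) = -181053140$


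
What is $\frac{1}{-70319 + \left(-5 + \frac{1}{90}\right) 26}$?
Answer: $- \frac{45}{3170192} \approx -1.4195 \cdot 10^{-5}$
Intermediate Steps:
$\frac{1}{-70319 + \left(-5 + \frac{1}{90}\right) 26} = \frac{1}{-70319 - \frac{5837}{45}} = \frac{1}{- \frac{3170192}{45}} = - \frac{45}{3170192}$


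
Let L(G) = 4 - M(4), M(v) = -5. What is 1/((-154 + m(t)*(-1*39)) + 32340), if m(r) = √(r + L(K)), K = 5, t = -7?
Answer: 16093/517967777 + 39*√2/1035935554 ≈ 3.1123e-5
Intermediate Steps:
L(G) = 9 (L(G) = 4 - 1*(-5) = 4 + 5 = 9)
m(r) = √(9 + r) (m(r) = √(r + 9) = √(9 + r))
1/((-154 + m(t)*(-1*39)) + 32340) = 1/((-154 + √(9 - 7)*(-1*39)) + 32340) = 1/((-154 + √2*(-39)) + 32340) = 1/((-154 - 39*√2) + 32340) = 1/(32186 - 39*√2)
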